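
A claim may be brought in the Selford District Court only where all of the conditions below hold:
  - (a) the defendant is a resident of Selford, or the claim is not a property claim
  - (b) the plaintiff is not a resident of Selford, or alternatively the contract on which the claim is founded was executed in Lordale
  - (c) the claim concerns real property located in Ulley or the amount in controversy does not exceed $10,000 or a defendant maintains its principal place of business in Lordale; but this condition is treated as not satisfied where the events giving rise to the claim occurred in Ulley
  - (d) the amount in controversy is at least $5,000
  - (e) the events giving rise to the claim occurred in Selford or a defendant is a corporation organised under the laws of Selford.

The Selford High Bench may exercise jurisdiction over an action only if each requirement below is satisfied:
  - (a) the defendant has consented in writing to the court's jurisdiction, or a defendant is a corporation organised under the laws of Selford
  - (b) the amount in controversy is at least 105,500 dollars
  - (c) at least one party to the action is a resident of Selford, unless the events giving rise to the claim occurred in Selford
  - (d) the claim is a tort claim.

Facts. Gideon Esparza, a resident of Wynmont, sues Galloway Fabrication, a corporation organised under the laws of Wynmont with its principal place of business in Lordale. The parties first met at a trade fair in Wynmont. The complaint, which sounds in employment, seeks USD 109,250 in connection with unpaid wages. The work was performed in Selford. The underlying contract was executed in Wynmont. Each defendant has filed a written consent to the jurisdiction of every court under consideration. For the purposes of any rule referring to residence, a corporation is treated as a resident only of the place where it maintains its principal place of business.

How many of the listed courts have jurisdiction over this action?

1

The Selford District Court:
  (a) The claim is an employment claim, not a property claim, so this disjunct is met. Satisfied.
  (b) The plaintiff resides in Wynmont, which is not Selford — that alternative is enough. Met.
  (c) Galloway Fabrication has its principal place of business in Lordale, so this disjunct is met. And the carve-out is inapplicable — the operative events occurred in Selford, not Ulley. Condition met.
  (d) The amount in controversy is 109,250 dollars, which meets the $5,000 floor. Satisfied.
  (e) The operative events occurred in Selford, so this disjunct is met. Satisfied.
  → Jurisdiction lies.
The Selford High Bench:
  (a) Every defendant has filed written consent, which satisfies one of the alternatives. Met.
  (b) The amount in controversy is $109,250, which meets the 105,500 dollars floor. Met.
  (c) No party resides in Selford. But the operative events occurred in Selford, and the 'unless' clause therefore excuses the requirement. Condition met.
  (d) The claim is an employment claim, not a tort claim. Not satisfied.
  → At least one condition fails; no jurisdiction.
Courts with jurisdiction: the Selford District Court — 1 in total.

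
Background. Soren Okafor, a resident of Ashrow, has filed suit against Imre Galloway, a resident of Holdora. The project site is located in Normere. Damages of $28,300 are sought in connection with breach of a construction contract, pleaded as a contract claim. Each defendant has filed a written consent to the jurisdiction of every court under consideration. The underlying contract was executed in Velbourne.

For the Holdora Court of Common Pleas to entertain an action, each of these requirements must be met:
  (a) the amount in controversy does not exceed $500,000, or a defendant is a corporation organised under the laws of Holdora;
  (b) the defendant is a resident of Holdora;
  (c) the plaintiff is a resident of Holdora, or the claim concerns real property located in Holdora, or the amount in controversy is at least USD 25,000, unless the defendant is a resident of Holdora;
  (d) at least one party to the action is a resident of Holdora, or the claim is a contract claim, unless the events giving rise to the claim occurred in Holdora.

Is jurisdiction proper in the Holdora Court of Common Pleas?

The Holdora Court of Common Pleas:
  (a) The amount in controversy is $28,300, within the USD 500,000 ceiling — that alternative is enough. Satisfied.
  (b) The defendant resides in Holdora. Satisfied.
  (c) The amount in controversy is USD 28,300, which meets the 25,000 dollars floor, which satisfies one of the alternatives. Satisfied.
  (d) Imre Galloway resides in Holdora, which satisfies one of the alternatives. Condition met.
  → Jurisdiction lies.

Yes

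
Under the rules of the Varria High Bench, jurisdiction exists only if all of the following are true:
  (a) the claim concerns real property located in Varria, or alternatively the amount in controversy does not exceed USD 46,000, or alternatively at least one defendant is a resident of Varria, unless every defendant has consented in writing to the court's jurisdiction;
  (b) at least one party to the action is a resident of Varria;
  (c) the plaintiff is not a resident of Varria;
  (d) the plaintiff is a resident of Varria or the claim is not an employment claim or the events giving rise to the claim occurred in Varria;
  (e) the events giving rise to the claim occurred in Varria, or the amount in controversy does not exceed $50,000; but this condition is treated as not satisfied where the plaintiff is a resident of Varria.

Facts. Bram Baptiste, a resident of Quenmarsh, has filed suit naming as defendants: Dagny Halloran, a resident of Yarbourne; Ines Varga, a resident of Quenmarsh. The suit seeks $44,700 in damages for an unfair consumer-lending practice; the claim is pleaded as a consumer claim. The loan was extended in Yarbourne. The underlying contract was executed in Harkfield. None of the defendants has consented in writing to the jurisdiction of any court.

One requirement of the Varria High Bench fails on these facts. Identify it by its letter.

(b)

The Varria High Bench:
  (a) The amount in controversy is USD 44,700, within the 46,000 dollars ceiling, so one alternative holds. Satisfied.
  (b) No party resides in Varria. Not satisfied.
  (c) The plaintiff resides in Quenmarsh, which is not Varria. Condition met.
  (d) The claim is a consumer claim, not an employment claim, so this disjunct is met. Met.
  (e) The amount in controversy is $44,700, within the $50,000 ceiling, so one alternative holds. The exception is not triggered, since the plaintiff resides in Quenmarsh, not Varria. Condition met.
Only condition (b) fails.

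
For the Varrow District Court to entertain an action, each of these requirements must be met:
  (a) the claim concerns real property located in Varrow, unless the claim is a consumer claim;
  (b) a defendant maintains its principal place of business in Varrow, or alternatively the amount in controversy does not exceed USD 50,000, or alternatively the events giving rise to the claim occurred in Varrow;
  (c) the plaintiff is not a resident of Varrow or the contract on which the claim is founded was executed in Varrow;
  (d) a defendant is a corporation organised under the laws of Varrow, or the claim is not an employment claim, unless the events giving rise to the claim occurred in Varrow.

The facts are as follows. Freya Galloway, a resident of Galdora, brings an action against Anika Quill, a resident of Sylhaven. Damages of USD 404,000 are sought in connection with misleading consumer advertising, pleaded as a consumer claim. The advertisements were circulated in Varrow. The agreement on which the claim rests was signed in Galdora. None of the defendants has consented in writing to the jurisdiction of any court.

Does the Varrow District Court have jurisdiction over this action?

Yes

The Varrow District Court:
  (a) The claim does not concern real property. The proviso rescues it, though: the claim is a consumer claim. Satisfied.
  (b) The operative events occurred in Varrow, so one alternative holds. Met.
  (c) The plaintiff resides in Galdora, which is not Varrow — that alternative is enough. Condition met.
  (d) The claim is a consumer claim, not an employment claim — that alternative is enough. Satisfied.
  → All conditions met; jurisdiction exists.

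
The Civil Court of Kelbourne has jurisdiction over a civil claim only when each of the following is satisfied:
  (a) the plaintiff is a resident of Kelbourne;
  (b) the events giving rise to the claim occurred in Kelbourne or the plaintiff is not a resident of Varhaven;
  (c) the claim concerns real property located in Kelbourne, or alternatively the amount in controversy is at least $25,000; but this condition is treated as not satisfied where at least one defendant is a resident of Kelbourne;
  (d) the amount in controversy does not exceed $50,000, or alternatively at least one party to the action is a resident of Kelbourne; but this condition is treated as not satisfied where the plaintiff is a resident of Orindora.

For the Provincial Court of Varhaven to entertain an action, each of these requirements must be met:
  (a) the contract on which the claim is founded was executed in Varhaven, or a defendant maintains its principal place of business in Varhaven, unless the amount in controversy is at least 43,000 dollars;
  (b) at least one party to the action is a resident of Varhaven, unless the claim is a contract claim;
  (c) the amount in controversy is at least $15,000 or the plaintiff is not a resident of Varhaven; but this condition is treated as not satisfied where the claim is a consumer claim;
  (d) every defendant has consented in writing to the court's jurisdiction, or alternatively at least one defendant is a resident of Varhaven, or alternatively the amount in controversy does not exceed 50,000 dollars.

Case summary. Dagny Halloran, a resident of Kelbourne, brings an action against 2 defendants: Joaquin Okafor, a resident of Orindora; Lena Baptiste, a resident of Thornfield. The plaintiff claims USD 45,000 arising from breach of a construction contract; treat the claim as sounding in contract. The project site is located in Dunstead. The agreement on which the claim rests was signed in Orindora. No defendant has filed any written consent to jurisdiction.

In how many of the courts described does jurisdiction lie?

2

The Civil Court of Kelbourne:
  (a) The plaintiff resides in Kelbourne. Satisfied.
  (b) The plaintiff resides in Kelbourne, which is not Varhaven, which satisfies one of the alternatives. Satisfied.
  (c) The amount in controversy is 45,000 dollars, which meets the $25,000 floor — that alternative is enough. And the carve-out is inapplicable — no defendant resides in Kelbourne (they reside in Orindora, Thornfield). Condition met.
  (d) The amount in controversy is 45,000 dollars, within the 50,000 dollars ceiling, so this disjunct is met. The exception is not triggered, since the plaintiff resides in Kelbourne, not Orindora. Satisfied.
  → Every requirement is satisfied — jurisdiction.
The Provincial Court of Varhaven:
  (a) The contract was executed in Orindora, not Varhaven; no defendant is a corporation — no alternative holds. But the amount in controversy is 45,000 dollars, which meets the USD 43,000 floor, and the 'unless' clause therefore excuses the requirement. Condition met.
  (b) No party resides in Varhaven. However, the claim is a contract claim, so the 'unless' proviso supplies this condition. Met.
  (c) The amount in controversy is 45,000 dollars, which meets the $15,000 floor — that alternative is enough. The carve-out does not apply: the claim is a contract claim, not a consumer claim. Condition met.
  (d) The amount in controversy is 45,000 dollars, within the $50,000 ceiling, so one alternative holds. Condition met.
  → Jurisdiction lies.
Courts with jurisdiction: the Civil Court of Kelbourne, the Provincial Court of Varhaven — 2 in total.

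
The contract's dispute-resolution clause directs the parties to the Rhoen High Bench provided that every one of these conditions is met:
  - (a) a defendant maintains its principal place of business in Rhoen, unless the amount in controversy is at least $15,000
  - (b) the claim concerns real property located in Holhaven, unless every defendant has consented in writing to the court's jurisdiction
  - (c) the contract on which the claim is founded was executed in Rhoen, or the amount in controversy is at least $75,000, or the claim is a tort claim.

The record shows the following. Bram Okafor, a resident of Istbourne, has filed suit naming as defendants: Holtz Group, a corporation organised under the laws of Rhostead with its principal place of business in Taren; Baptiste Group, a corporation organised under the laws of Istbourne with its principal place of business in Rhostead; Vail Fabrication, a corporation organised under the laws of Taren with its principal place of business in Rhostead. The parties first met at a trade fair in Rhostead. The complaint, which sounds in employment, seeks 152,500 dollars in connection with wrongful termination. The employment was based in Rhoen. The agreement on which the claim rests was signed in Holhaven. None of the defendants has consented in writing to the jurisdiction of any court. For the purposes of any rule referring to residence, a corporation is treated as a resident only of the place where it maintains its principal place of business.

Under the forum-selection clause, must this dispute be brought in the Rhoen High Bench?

The Rhoen High Bench:
  (a) The corporate defendant(s) have their principal place of business in Rhostead, Taren, not Rhoen. However, the amount in controversy is $152,500, which meets the USD 15,000 floor, so the 'unless' proviso supplies this condition. Condition met.
  (b) The claim does not concern real property. The proviso offers no rescue either, since no such written consent has been filed. Condition not met.
  (c) The amount in controversy is USD 152,500, which meets the $75,000 floor — that alternative is enough. Satisfied.
  → The clause does not apply.

No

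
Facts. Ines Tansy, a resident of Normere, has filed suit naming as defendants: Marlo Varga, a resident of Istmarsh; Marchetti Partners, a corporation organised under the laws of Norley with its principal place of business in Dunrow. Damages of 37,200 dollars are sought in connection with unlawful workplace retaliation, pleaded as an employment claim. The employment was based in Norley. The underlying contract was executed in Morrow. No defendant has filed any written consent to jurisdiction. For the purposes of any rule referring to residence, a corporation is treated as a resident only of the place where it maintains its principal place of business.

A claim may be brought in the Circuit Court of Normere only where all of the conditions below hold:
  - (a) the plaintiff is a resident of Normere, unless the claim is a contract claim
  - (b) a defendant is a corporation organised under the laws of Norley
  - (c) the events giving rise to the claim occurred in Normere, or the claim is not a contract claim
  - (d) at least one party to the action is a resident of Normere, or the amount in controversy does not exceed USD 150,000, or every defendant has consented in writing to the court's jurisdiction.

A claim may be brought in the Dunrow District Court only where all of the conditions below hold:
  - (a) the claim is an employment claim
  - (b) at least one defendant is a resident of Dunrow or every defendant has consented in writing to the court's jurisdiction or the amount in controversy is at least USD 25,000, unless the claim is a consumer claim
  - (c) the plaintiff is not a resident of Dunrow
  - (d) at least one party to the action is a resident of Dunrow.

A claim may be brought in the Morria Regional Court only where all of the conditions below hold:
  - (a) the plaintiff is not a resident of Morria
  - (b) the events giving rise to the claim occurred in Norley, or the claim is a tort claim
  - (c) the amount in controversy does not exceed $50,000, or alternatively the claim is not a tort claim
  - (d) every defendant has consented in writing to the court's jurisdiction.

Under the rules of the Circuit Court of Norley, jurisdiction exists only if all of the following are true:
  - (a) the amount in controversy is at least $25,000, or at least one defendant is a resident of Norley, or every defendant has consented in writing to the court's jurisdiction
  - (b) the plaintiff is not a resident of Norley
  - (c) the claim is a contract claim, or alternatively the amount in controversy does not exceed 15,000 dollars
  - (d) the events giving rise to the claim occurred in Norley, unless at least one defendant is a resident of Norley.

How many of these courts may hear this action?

2

The Circuit Court of Normere:
  (a) The plaintiff resides in Normere. Met.
  (b) Marchetti Partners is organised under the laws of Norley. Satisfied.
  (c) The claim is an employment claim, not a contract claim — that alternative is enough. Condition met.
  (d) Ines Tansy resides in Normere, so this disjunct is met. Condition met.
  → The court has jurisdiction.
The Dunrow District Court:
  (a) The claim is an employment claim. Condition met.
  (b) Marchetti Partners resides in Dunrow — that alternative is enough. Satisfied.
  (c) The plaintiff resides in Normere, which is not Dunrow. Met.
  (d) Marchetti Partners resides in Dunrow. Satisfied.
  → Every requirement is satisfied — jurisdiction.
The Morria Regional Court:
  (a) The plaintiff resides in Normere, which is not Morria. Met.
  (b) The operative events occurred in Norley, so one alternative holds. Met.
  (c) The amount in controversy is USD 37,200, within the USD 50,000 ceiling, which satisfies one of the alternatives. Satisfied.
  (d) No such written consent has been filed. Not met.
  → No jurisdiction.
The Circuit Court of Norley:
  (a) The amount in controversy is 37,200 dollars, which meets the $25,000 floor, so one alternative holds. Condition met.
  (b) The plaintiff resides in Normere, which is not Norley. Condition met.
  (c) The claim is an employment claim, not a contract claim; the amount in controversy is $37,200, above the $15,000 ceiling — every alternative fails. Fails.
  (d) The operative events occurred in Norley. Met.
  → The court lacks jurisdiction.
Courts with jurisdiction: the Circuit Court of Normere, the Dunrow District Court — 2 in total.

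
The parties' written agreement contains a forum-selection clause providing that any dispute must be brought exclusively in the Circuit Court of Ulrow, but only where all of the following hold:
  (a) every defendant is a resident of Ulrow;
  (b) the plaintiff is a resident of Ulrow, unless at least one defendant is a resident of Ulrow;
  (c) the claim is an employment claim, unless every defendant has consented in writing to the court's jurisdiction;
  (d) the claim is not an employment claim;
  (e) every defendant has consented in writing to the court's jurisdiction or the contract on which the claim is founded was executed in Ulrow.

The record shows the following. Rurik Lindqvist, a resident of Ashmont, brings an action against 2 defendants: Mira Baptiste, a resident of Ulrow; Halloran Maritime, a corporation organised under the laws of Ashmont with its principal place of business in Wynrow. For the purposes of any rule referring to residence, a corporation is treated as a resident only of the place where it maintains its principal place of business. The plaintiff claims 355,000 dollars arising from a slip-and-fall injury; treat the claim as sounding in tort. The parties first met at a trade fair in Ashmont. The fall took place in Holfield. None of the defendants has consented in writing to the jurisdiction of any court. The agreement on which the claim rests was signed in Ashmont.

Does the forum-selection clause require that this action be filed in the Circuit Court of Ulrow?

The Circuit Court of Ulrow:
  (a) The defendants reside as follows — Mira Baptiste in Ulrow, Halloran Maritime in Wynrow — not all in Ulrow. Not satisfied.
  (b) The plaintiff resides in Ashmont, not Ulrow. But Mira Baptiste resides in Ulrow, and the 'unless' clause therefore excuses the requirement. Met.
  (c) The claim is a tort claim, not an employment claim. And no such written consent has been filed, so the proviso does not save it. Not met.
  (d) The claim is a tort claim, not an employment claim. Condition met.
  (e) No such written consent has been filed; the contract was executed in Ashmont, not Ulrow — no alternative holds. Condition not met.
  → The clause does not apply.

No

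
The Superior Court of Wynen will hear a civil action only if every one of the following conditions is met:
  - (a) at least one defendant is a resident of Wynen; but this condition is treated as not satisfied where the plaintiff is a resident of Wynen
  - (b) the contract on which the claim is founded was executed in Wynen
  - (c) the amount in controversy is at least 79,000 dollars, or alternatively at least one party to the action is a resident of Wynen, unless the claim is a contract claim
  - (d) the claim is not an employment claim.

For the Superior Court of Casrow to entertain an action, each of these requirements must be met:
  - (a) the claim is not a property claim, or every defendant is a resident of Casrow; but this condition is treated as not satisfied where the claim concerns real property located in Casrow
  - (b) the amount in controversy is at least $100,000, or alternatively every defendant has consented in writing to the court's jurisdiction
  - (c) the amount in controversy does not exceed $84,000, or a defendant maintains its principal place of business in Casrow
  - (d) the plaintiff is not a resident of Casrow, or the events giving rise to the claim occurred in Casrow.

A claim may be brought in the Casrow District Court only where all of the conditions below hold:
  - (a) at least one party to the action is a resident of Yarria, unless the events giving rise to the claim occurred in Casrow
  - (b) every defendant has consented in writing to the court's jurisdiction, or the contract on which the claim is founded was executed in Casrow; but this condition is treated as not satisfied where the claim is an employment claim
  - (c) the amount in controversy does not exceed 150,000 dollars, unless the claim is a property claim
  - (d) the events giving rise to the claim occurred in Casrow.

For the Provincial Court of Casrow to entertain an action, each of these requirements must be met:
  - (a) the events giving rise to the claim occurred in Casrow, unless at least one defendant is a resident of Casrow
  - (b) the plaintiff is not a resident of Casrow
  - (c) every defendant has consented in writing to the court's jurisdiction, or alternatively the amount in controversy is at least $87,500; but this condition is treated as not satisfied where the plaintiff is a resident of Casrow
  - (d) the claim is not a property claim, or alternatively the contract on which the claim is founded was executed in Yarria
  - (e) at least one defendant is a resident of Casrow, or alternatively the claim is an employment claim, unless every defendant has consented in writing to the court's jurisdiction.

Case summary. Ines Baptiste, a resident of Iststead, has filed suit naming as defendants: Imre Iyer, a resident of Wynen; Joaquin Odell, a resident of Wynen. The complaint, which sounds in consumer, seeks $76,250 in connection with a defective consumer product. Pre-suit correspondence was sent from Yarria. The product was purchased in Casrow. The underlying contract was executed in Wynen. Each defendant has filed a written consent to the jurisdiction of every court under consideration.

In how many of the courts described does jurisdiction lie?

4

The Superior Court of Wynen:
  (a) Imre Iyer resides in Wynen. The carve-out does not apply: the plaintiff resides in Iststead, not Wynen. Met.
  (b) The contract was executed in Wynen. Satisfied.
  (c) Imre Iyer resides in Wynen, which satisfies one of the alternatives. Met.
  (d) The claim is a consumer claim, not an employment claim. Met.
  → All conditions met; jurisdiction exists.
The Superior Court of Casrow:
  (a) The claim is a consumer claim, not a property claim, so one alternative holds. And the carve-out is inapplicable — the claim does not concern real property. Met.
  (b) Every defendant has filed written consent, so one alternative holds. Met.
  (c) The amount in controversy is USD 76,250, within the $84,000 ceiling, so one alternative holds. Condition met.
  (d) The plaintiff resides in Iststead, which is not Casrow, so this disjunct is met. Satisfied.
  → The court has jurisdiction.
The Casrow District Court:
  (a) No party resides in Yarria. However, the operative events occurred in Casrow, so the 'unless' proviso supplies this condition. Met.
  (b) Every defendant has filed written consent — that alternative is enough. And the carve-out is inapplicable — the claim is a consumer claim, not an employment claim. Condition met.
  (c) The amount in controversy is 76,250 dollars, within the USD 150,000 ceiling. Met.
  (d) The operative events occurred in Casrow. Condition met.
  → All conditions met; jurisdiction exists.
The Provincial Court of Casrow:
  (a) The operative events occurred in Casrow. Satisfied.
  (b) The plaintiff resides in Iststead, which is not Casrow. Satisfied.
  (c) Every defendant has filed written consent, so one alternative holds. And the carve-out is inapplicable — the plaintiff resides in Iststead, not Casrow. Met.
  (d) The claim is a consumer claim, not a property claim — that alternative is enough. Condition met.
  (e) No defendant resides in Casrow (they reside in Wynen, Wynen); the claim is a consumer claim, not an employment claim — none of the alternatives is met. The proviso rescues it, though: every defendant has filed written consent. Met.
  → Jurisdiction lies.
Courts with jurisdiction: the Superior Court of Wynen, the Superior Court of Casrow, the Casrow District Court, the Provincial Court of Casrow — 4 in total.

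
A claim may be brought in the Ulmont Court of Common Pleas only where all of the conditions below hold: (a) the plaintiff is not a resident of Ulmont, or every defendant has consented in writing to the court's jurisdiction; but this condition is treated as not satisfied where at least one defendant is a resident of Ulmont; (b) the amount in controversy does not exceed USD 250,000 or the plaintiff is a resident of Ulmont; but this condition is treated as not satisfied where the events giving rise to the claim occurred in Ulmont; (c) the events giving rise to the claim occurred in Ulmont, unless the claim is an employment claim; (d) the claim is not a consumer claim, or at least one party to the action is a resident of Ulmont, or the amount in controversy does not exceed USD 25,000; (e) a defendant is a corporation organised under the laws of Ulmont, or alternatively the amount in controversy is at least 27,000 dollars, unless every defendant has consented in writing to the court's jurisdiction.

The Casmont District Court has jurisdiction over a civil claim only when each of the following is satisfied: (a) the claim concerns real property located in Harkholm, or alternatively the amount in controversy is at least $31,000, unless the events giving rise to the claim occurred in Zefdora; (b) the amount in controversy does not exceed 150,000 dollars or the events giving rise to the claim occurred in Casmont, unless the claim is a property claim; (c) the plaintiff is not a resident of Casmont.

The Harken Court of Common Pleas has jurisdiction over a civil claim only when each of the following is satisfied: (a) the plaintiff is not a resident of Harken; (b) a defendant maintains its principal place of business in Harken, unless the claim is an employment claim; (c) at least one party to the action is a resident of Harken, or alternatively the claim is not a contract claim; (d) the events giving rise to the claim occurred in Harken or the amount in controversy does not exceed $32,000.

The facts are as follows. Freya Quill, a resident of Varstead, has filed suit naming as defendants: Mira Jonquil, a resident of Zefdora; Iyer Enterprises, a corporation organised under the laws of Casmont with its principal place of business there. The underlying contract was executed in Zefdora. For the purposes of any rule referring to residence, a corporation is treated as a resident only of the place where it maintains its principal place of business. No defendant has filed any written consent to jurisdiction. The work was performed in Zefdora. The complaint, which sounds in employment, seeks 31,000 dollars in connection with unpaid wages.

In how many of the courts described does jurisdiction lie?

3

The Ulmont Court of Common Pleas:
  (a) The plaintiff resides in Varstead, which is not Ulmont, so this disjunct is met. The carve-out does not apply: no defendant resides in Ulmont (they reside in Zefdora, Casmont). Condition met.
  (b) The amount in controversy is USD 31,000, within the USD 250,000 ceiling, so this disjunct is met. The carve-out does not apply: the operative events occurred in Zefdora, not Ulmont. Satisfied.
  (c) The operative events occurred in Zefdora, not Ulmont. However, the claim is an employment claim, so the 'unless' proviso supplies this condition. Satisfied.
  (d) The claim is an employment claim, not a consumer claim, so this disjunct is met. Satisfied.
  (e) The amount in controversy is 31,000 dollars, which meets the USD 27,000 floor, so this disjunct is met. Condition met.
  → All conditions met; jurisdiction exists.
The Casmont District Court:
  (a) The amount in controversy is USD 31,000, which meets the 31,000 dollars floor, so this disjunct is met. Satisfied.
  (b) The amount in controversy is USD 31,000, within the $150,000 ceiling — that alternative is enough. Condition met.
  (c) The plaintiff resides in Varstead, which is not Casmont. Satisfied.
  → Jurisdiction lies.
The Harken Court of Common Pleas:
  (a) The plaintiff resides in Varstead, which is not Harken. Met.
  (b) The corporate defendant(s) have their principal place of business in Casmont, not Harken. The proviso rescues it, though: the claim is an employment claim. Condition met.
  (c) The claim is an employment claim, not a contract claim — that alternative is enough. Met.
  (d) The amount in controversy is $31,000, within the 32,000 dollars ceiling, so one alternative holds. Condition met.
  → Every requirement is satisfied — jurisdiction.
Courts with jurisdiction: the Ulmont Court of Common Pleas, the Casmont District Court, the Harken Court of Common Pleas — 3 in total.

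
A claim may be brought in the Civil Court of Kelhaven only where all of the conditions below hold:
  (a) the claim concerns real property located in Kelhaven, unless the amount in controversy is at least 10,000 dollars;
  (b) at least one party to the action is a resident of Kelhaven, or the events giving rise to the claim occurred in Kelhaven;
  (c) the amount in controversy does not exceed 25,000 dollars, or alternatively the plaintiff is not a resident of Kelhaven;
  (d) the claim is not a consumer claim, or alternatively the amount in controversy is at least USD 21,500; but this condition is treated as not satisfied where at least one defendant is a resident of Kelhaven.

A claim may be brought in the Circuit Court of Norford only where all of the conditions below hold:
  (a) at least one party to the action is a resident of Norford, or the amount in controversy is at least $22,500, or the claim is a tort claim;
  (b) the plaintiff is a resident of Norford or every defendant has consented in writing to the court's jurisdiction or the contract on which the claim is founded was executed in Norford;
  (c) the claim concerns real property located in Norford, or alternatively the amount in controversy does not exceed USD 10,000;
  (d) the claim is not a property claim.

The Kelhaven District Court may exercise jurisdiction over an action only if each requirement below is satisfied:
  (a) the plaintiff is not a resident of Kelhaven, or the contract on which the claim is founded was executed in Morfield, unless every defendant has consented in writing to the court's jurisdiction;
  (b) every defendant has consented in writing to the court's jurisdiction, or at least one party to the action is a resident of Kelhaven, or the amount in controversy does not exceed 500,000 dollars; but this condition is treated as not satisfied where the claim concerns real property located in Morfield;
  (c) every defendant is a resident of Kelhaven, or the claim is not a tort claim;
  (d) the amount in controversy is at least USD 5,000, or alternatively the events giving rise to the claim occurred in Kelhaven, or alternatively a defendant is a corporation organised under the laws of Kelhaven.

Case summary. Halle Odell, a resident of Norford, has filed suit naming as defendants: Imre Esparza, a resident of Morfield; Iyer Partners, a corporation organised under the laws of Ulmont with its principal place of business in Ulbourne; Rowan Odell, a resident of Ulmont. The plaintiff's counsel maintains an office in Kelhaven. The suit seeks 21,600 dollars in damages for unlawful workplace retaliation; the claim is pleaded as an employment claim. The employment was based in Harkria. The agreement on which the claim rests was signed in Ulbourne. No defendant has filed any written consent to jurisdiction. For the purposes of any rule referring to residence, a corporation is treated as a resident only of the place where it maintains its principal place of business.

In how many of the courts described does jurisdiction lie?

The Civil Court of Kelhaven:
  (a) The claim does not concern real property. However, the amount in controversy is $21,600, which meets the USD 10,000 floor, so the 'unless' proviso supplies this condition. Met.
  (b) No party resides in Kelhaven; the operative events occurred in Harkria, not Kelhaven — none of the alternatives is met. Fails.
  (c) The amount in controversy is $21,600, within the 25,000 dollars ceiling, so this disjunct is met. Met.
  (d) The claim is an employment claim, not a consumer claim — that alternative is enough. And the carve-out is inapplicable — no defendant resides in Kelhaven (they reside in Morfield, Ulbourne, Ulmont). Met.
  → No jurisdiction.
The Circuit Court of Norford:
  (a) Halle Odell resides in Norford, so one alternative holds. Met.
  (b) The plaintiff resides in Norford, so one alternative holds. Satisfied.
  (c) The claim does not concern real property; the amount in controversy is USD 21,600, above the 10,000 dollars ceiling — none of the alternatives is met. Fails.
  (d) The claim is an employment claim, not a property claim. Satisfied.
  → At least one condition fails; no jurisdiction.
The Kelhaven District Court:
  (a) The plaintiff resides in Norford, which is not Kelhaven — that alternative is enough. Condition met.
  (b) The amount in controversy is 21,600 dollars, within the $500,000 ceiling, which satisfies one of the alternatives. The exception is not triggered, since the claim does not concern real property. Met.
  (c) The claim is an employment claim, not a tort claim, so this disjunct is met. Satisfied.
  (d) The amount in controversy is 21,600 dollars, which meets the $5,000 floor, which satisfies one of the alternatives. Satisfied.
  → Jurisdiction lies.
Courts with jurisdiction: the Kelhaven District Court — 1 in total.

1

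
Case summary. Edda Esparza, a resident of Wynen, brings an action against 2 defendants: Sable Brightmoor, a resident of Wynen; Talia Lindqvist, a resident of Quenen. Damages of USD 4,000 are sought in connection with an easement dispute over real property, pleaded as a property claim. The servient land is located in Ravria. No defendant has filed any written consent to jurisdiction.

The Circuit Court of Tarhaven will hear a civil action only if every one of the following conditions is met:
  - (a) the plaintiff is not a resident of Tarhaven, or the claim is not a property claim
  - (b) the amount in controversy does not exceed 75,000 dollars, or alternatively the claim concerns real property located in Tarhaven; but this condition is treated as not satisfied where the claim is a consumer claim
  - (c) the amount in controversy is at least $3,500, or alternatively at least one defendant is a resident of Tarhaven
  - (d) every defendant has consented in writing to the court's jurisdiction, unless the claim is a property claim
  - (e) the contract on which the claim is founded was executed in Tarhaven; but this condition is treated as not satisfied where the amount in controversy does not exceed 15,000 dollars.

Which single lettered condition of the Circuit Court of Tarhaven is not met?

(e)

The Circuit Court of Tarhaven:
  (a) The plaintiff resides in Wynen, which is not Tarhaven, so one alternative holds. Satisfied.
  (b) The amount in controversy is $4,000, within the USD 75,000 ceiling, so this disjunct is met. The carve-out does not apply: the claim is a property claim, not a consumer claim. Met.
  (c) The amount in controversy is $4,000, which meets the 3,500 dollars floor, so one alternative holds. Satisfied.
  (d) No such written consent has been filed. However, the claim is a property claim, so the 'unless' proviso supplies this condition. Met.
  (e) No contract (and hence no place of execution) is alleged. Fails.
Only condition (e) fails.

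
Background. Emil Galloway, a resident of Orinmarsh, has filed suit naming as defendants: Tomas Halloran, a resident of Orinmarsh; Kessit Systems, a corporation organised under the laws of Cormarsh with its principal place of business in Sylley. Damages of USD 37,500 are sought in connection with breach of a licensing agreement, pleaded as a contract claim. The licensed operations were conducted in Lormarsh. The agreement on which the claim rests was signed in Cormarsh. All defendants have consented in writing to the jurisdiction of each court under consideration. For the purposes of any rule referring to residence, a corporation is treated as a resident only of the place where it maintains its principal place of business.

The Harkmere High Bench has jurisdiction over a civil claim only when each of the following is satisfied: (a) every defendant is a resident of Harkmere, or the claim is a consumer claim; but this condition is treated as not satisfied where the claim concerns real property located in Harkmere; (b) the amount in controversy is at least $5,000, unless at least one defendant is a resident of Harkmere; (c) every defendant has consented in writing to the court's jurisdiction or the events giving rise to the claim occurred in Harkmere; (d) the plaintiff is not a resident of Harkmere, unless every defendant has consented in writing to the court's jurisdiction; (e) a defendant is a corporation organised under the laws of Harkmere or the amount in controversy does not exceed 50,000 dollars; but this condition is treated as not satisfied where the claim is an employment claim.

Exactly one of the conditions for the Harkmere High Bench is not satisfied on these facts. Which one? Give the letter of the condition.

(a)

The Harkmere High Bench:
  (a) The defendants reside as follows — Tomas Halloran in Orinmarsh, Kessit Systems in Sylley — not all in Harkmere; the claim is a contract claim, not a consumer claim — none of the alternatives is met. Fails.
  (b) The amount in controversy is 37,500 dollars, which meets the USD 5,000 floor. Met.
  (c) Every defendant has filed written consent, so this disjunct is met. Condition met.
  (d) The plaintiff resides in Orinmarsh, which is not Harkmere. Satisfied.
  (e) The amount in controversy is 37,500 dollars, within the USD 50,000 ceiling, so this disjunct is met. The carve-out does not apply: the claim is a contract claim, not an employment claim. Satisfied.
Only condition (a) fails.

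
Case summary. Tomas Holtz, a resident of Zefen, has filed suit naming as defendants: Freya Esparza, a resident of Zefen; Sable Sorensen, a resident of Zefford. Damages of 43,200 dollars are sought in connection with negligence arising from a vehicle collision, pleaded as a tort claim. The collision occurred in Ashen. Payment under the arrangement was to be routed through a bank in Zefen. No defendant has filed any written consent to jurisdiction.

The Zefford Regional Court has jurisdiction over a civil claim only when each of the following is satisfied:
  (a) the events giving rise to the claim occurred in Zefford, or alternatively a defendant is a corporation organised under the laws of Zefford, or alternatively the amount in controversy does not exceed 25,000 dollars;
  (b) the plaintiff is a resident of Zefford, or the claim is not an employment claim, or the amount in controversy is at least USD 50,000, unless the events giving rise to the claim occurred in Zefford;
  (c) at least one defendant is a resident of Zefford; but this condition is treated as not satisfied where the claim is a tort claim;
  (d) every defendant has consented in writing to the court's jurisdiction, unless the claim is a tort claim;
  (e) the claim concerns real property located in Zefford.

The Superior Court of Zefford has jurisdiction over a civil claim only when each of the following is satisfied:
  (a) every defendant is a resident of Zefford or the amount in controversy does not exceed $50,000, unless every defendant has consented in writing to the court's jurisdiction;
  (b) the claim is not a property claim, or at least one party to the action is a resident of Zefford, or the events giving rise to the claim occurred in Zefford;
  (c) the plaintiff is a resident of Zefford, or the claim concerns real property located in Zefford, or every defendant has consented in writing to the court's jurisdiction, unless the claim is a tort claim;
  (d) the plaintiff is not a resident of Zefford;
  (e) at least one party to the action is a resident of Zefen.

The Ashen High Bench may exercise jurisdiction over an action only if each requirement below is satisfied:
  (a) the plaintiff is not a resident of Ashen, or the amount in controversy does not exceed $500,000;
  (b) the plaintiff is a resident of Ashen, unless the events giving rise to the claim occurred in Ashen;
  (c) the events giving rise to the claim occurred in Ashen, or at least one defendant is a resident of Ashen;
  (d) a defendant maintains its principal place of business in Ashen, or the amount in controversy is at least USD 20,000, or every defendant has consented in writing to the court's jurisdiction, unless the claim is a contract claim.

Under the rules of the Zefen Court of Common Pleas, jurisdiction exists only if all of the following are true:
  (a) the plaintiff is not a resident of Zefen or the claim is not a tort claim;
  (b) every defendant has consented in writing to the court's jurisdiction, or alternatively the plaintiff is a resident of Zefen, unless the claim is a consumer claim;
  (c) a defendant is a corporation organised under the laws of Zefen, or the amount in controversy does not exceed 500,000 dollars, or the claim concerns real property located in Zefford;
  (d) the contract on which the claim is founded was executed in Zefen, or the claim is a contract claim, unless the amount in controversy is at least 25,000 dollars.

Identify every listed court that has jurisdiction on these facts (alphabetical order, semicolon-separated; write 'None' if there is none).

the Ashen High Bench; the Superior Court of Zefford

The Zefford Regional Court:
  (a) The operative events occurred in Ashen, not Zefford; no defendant is a corporation; the amount in controversy is 43,200 dollars, above the USD 25,000 ceiling — every alternative fails. Condition not met.
  (b) The claim is a tort claim, not an employment claim, so one alternative holds. Met.
  (c) Sable Sorensen resides in Zefford. But the carve-out bites: the claim is a tort claim. Condition not met.
  (d) No such written consent has been filed. The proviso rescues it, though: the claim is a tort claim. Condition met.
  (e) The claim does not concern real property. Not met.
  → At least one condition fails; no jurisdiction.
The Superior Court of Zefford:
  (a) The amount in controversy is USD 43,200, within the 50,000 dollars ceiling, so one alternative holds. Met.
  (b) The claim is a tort claim, not a property claim, so one alternative holds. Satisfied.
  (c) The plaintiff resides in Zefen, not Zefford; the claim does not concern real property; no such written consent has been filed — no alternative holds. The proviso rescues it, though: the claim is a tort claim. Met.
  (d) The plaintiff resides in Zefen, which is not Zefford. Satisfied.
  (e) Tomas Holtz resides in Zefen. Satisfied.
  → Every requirement is satisfied — jurisdiction.
The Ashen High Bench:
  (a) The plaintiff resides in Zefen, which is not Ashen, which satisfies one of the alternatives. Met.
  (b) The plaintiff resides in Zefen, not Ashen. But the operative events occurred in Ashen, and the 'unless' clause therefore excuses the requirement. Condition met.
  (c) The operative events occurred in Ashen, so one alternative holds. Condition met.
  (d) The amount in controversy is $43,200, which meets the USD 20,000 floor, which satisfies one of the alternatives. Condition met.
  → Jurisdiction lies.
The Zefen Court of Common Pleas:
  (a) The plaintiff resides in Zefen; the claim is a tort claim — none of the alternatives is met. Fails.
  (b) The plaintiff resides in Zefen, which satisfies one of the alternatives. Satisfied.
  (c) The amount in controversy is $43,200, within the 500,000 dollars ceiling, so one alternative holds. Condition met.
  (d) No contract (and hence no place of execution) is alleged; the claim is a tort claim, not a contract claim — none of the alternatives is met. However, the amount in controversy is $43,200, which meets the $25,000 floor, so the 'unless' proviso supplies this condition. Condition met.
  → At least one condition fails; no jurisdiction.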